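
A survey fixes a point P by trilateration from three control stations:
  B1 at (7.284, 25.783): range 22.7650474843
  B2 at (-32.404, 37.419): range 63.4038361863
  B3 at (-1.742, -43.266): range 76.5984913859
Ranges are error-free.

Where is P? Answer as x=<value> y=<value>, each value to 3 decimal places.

x=30.040 y=26.428

eq1: (x − 7.284)² + (y − 25.783)² = 22.7650474843²
eq2: (x + 32.404)² + (y − 37.419)² = 63.4038361863²
eq3: (x + 1.742)² + (y + 43.266)² = 76.5984913859²
eq1−eq3, eq1−eq2 (x²,y² cancel):
  -18.052·x − 138.098·y = -4191.919921
  -79.376·x + 23.272·y = -1769.418024
det = -18.052·23.272 − -138.098·-79.376 = -11381.772992
x = (-4191.919921·23.272 − -138.098·-1769.418024) / -11381.772992 = 30.039911
y = (-18.052·-1769.418024 − -4191.919921·-79.376) / -11381.772992 = 26.427895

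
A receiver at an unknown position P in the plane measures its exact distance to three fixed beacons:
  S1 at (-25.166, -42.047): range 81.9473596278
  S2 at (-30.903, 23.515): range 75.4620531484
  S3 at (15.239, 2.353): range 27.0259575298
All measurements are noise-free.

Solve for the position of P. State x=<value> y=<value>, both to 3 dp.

x=42.166 y=4.662

eq1: (x + 25.166)² + (y + 42.047)² = 81.9473596278²
eq2: (x + 30.903)² + (y − 23.515)² = 75.4620531484²
eq3: (x − 15.239)² + (y − 2.353)² = 27.0259575298²
eq2−eq1, eq2−eq3 (x²,y² cancel):
  11.474·x − 131.124·y = -127.521154
  92.284·x − 42.324·y = 3693.932181
det = 11.474·-42.324 − -131.124·92.284 = 11615.021640
x = (-127.521154·-42.324 − -131.124·3693.932181) / 11615.021640 = 42.166118
y = (11.474·3693.932181 − -127.521154·92.284) / 11615.021640 = 4.662268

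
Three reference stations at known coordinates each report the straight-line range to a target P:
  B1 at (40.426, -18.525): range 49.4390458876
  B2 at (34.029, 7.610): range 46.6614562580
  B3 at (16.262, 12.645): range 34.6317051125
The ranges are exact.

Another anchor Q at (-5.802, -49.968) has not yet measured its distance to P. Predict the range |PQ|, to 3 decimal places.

eq1: (x − 40.426)² + (y + 18.525)² = 49.4390458876²
eq2: (x − 34.029)² + (y − 7.610)² = 46.6614562580²
eq3: (x − 16.262)² + (y − 12.645)² = 34.6317051125²
eq1−eq3, eq1−eq2 (x²,y² cancel):
  -48.328·x + 62.340·y = -308.224173
  -12.794·x + 52.270·y = -494.624402
det = -48.328·52.270 − 62.340·-12.794 = -1728.526600
x = (-308.224173·52.270 − 62.340·-494.624402) / -1728.526600 = -8.518242
y = (-48.328·-494.624402 − -308.224173·-12.794) / -1728.526600 = -11.547863
|P − Q| = √((-8.518242 − -5.802)² + (-11.547863 − -49.968)²) = 38.516034

38.516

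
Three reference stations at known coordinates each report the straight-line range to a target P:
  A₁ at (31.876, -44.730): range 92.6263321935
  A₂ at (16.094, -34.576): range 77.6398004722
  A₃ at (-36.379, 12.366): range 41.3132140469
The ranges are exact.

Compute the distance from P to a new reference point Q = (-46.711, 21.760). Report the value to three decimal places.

44.929

eq1: (x − 31.876)² + (y + 44.730)² = 92.6263321935²
eq2: (x − 16.094)² + (y + 34.576)² = 77.6398004722²
eq3: (x + 36.379)² + (y − 12.366)² = 41.3132140469²
eq2−eq1, eq2−eq3 (x²,y² cancel):
  31.564·x − 20.308·y = -989.363134
  -104.946·x + 93.884·y = 4342.989947
det = 31.564·93.884 − -20.308·-104.946 = 832.111208
x = (-989.363134·93.884 − -20.308·4342.989947) / 832.111208 = -5.633777
y = (31.564·4342.989947 − -989.363134·-104.946) / 832.111208 = 39.961523
|P − Q| = √((-5.633777 − -46.711)² + (39.961523 − 21.760)²) = 44.929208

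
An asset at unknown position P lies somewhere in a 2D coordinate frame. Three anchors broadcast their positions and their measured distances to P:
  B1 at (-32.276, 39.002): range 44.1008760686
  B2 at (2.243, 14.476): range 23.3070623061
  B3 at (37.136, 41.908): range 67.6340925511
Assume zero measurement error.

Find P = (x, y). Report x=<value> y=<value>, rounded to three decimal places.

eq1: (x + 32.276)² + (y − 39.002)² = 44.1008760686²
eq2: (x − 2.243)² + (y − 14.476)² = 23.3070623061²
eq3: (x − 37.136)² + (y − 41.908)² = 67.6340925511²
eq1−eq3, eq1−eq2 (x²,y² cancel):
  138.824·x + 5.812·y = -2057.016425
  69.038·x − 49.052·y = -946.642438
det = 138.824·-49.052 − 5.812·69.038 = -7210.843704
x = (-2057.016425·-49.052 − 5.812·-946.642438) / -7210.843704 = -14.755923
y = (138.824·-946.642438 − -2057.016425·69.038) / -7210.843704 = -1.469399

x=-14.756 y=-1.469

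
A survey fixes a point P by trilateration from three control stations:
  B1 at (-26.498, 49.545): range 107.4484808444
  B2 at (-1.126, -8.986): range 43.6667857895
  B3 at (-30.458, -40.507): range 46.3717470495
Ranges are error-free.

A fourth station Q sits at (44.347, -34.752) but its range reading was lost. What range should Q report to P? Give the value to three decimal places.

eq1: (x + 26.498)² + (y − 49.545)² = 107.4484808444²
eq2: (x + 1.126)² + (y + 8.986)² = 43.6667857895²
eq3: (x + 30.458)² + (y + 40.507)² = 46.3717470495²
eq2−eq1, eq2−eq3 (x²,y² cancel):
  -50.744·x + 117.062·y = -6563.552898
  -58.664·x − 63.042·y = 2242.939998
det = -50.744·-63.042 − 117.062·-58.664 = 10066.328416
x = (-6563.552898·-63.042 − 117.062·2242.939998) / 10066.328416 = 15.022007
y = (-50.744·2242.939998 − -6563.552898·-58.664) / 10066.328416 = -49.557296
|P − Q| = √((15.022007 − 44.347)² + (-49.557296 − -34.752)²) = 32.850449

32.850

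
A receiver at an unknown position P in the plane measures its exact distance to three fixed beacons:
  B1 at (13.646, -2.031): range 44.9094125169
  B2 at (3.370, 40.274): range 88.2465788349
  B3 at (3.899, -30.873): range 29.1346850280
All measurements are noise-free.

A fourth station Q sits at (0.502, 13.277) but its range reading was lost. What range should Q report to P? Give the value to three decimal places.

eq1: (x − 13.646)² + (y + 2.031)² = 44.9094125169²
eq2: (x − 3.370)² + (y − 40.274)² = 88.2465788349²
eq3: (x − 3.899)² + (y + 30.873)² = 29.1346850280²
eq1−eq3, eq1−eq2 (x²,y² cancel):
  -19.494·x − 57.684·y = 1946.031514
  -20.552·x + 84.610·y = -4327.589644
det = -19.494·84.610 − -57.684·-20.552 = -2834.908908
x = (1946.031514·84.610 − -57.684·-4327.589644) / -2834.908908 = 29.975903
y = (-19.494·-4327.589644 − 1946.031514·-20.552) / -2834.908908 = -43.866267
|P − Q| = √((29.975903 − 0.502)² + (-43.866267 − 13.277)²) = 64.296687

64.297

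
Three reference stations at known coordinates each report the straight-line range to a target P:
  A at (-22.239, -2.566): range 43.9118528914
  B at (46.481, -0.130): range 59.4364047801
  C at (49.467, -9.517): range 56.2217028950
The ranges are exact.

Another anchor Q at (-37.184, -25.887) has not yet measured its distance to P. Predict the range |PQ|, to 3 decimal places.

eq1: (x + 22.239)² + (y + 2.566)² = 43.9118528914²
eq2: (x − 46.481)² + (y + 0.130)² = 59.4364047801²
eq3: (x − 49.467)² + (y + 9.517)² = 56.2217028950²
eq1−eq3, eq1−eq2 (x²,y² cancel):
  143.412·x − 13.902·y = 803.770849
  137.440·x + 4.872·y = 54.907395
det = 143.412·4.872 − -13.902·137.440 = 2609.394144
x = (803.770849·4.872 − -13.902·54.907395) / 2609.394144 = 1.793249
y = (143.412·54.907395 − 803.770849·137.440) / 2609.394144 = -39.317895
|P − Q| = √((1.793249 − -37.184)² + (-39.317895 − -25.887)²) = 41.226386

41.226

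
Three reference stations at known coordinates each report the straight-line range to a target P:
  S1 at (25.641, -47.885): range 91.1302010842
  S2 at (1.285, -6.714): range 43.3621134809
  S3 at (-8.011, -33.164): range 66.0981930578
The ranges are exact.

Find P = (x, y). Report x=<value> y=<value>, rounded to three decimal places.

eq1: (x − 25.641)² + (y + 47.885)² = 91.1302010842²
eq2: (x − 1.285)² + (y + 6.714)² = 43.3621134809²
eq3: (x + 8.011)² + (y + 33.164)² = 66.0981930578²
eq3−eq2, eq3−eq1 (x²,y² cancel):
  18.592·x + 52.900·y = 1371.400244
  67.304·x − 29.442·y = -2149.335335
det = 18.592·-29.442 − 52.900·67.304 = -4107.767264
x = (1371.400244·-29.442 − 52.900·-2149.335335) / -4107.767264 = -17.849861
y = (18.592·-2149.335335 − 1371.400244·67.304) / -4107.767264 = 32.197823

x=-17.850 y=32.198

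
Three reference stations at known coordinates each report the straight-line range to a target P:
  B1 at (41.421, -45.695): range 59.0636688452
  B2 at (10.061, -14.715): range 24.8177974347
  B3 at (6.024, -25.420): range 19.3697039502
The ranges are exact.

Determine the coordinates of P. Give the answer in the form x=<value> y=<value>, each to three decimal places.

x=-13.228 y=-23.290

eq1: (x − 41.421)² + (y + 45.695)² = 59.0636688452²
eq2: (x − 10.061)² + (y + 14.715)² = 24.8177974347²
eq3: (x − 6.024)² + (y + 25.420)² = 19.3697039502²
eq1−eq3, eq1−eq2 (x²,y² cancel):
  -70.794·x + 40.550·y = -7.935744
  -62.720·x + 61.960·y = -613.383412
det = -70.794·61.960 − 40.550·-62.720 = -1843.100240
x = (-7.935744·61.960 − 40.550·-613.383412) / -1843.100240 = -13.228254
y = (-70.794·-613.383412 − -7.935744·-62.720) / -1843.100240 = -23.290180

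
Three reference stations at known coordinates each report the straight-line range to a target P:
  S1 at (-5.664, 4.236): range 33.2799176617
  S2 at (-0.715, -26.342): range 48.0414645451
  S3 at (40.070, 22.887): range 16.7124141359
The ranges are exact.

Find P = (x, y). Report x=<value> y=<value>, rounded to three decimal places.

x=26.342 y=13.356

eq1: (x + 5.664)² + (y − 4.236)² = 33.2799176617²
eq2: (x + 0.715)² + (y + 26.342)² = 48.0414645451²
eq3: (x − 40.070)² + (y − 22.887)² = 16.7124141359²
eq1−eq2, eq1−eq3 (x²,y² cancel):
  9.898·x − 61.156·y = -556.041799
  91.468·x + 37.302·y = 2907.643210
det = 9.898·37.302 − -61.156·91.468 = 5963.032204
x = (-556.041799·37.302 − -61.156·2907.643210) / 5963.032204 = 26.342027
y = (9.898·2907.643210 − -556.041799·91.468) / 5963.032204 = 13.355602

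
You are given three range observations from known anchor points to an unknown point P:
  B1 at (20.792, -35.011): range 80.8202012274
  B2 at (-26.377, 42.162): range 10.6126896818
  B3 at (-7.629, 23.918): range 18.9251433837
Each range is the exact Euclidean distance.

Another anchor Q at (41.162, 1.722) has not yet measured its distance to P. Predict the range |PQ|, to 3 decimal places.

72.527

eq1: (x − 20.792)² + (y + 35.011)² = 80.8202012274²
eq2: (x + 26.377)² + (y − 42.162)² = 10.6126896818²
eq3: (x + 7.629)² + (y − 23.918)² = 18.9251433837²
eq2−eq3, eq2−eq1 (x²,y² cancel):
  37.496·x − 36.488·y = -2088.639878
  94.338·x − 154.346·y = -7234.578732
det = 37.496·-154.346 − -36.488·94.338 = -2345.152672
x = (-2088.639878·-154.346 − -36.488·-7234.578732) / -2345.152672 = -24.901535
y = (37.496·-7234.578732 − -2088.639878·94.338) / -2345.152672 = 31.652377
|P − Q| = √((-24.901535 − 41.162)² + (31.652377 − 1.722)²) = 72.527361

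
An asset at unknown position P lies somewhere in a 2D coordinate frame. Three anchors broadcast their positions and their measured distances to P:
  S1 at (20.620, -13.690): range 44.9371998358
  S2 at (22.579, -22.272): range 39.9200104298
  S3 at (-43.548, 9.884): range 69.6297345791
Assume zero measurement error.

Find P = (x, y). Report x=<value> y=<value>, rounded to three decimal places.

eq1: (x − 20.620)² + (y + 13.690)² = 44.9371998358²
eq2: (x − 22.579)² + (y + 22.272)² = 39.9200104298²
eq3: (x + 43.548)² + (y − 9.884)² = 69.6297345791²
eq3−eq1, eq3−eq2 (x²,y² cancel):
  128.336·x − 47.148·y = 1447.426748
  132.254·x − 64.312·y = 2266.424170
det = 128.336·-64.312 − -47.148·132.254 = -2018.033240
x = (1447.426748·-64.312 − -47.148·2266.424170) / -2018.033240 = -6.823702
y = (128.336·2266.424170 − 1447.426748·132.254) / -2018.033240 = -49.273636

x=-6.824 y=-49.274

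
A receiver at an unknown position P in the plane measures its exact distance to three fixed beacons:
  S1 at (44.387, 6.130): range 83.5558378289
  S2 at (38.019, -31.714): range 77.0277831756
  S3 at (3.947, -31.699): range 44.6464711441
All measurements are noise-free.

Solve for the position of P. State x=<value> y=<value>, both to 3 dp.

x=-36.827 y=-13.512

eq1: (x − 44.387)² + (y − 6.130)² = 83.5558378289²
eq2: (x − 38.019)² + (y + 31.714)² = 77.0277831756²
eq3: (x − 3.947)² + (y + 31.699)² = 44.6464711441²
eq2−eq3, eq2−eq1 (x²,y² cancel):
  -68.144·x + 0.030·y = 2509.155248
  12.736·x + 75.688·y = -1491.738142
det = -68.144·75.688 − 0.030·12.736 = -5158.065152
x = (2509.155248·75.688 − 0.030·-1491.738142) / -5158.065152 = -36.827316
y = (-68.144·-1491.738142 − 2509.155248·12.736) / -5158.065152 = -13.512121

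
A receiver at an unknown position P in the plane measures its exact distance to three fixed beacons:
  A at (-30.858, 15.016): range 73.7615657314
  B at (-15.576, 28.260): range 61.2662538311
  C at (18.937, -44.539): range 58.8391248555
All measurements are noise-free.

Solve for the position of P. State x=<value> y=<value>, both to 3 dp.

x=42.681 y=9.296

eq1: (x + 30.858)² + (y − 15.016)² = 73.7615657314²
eq2: (x + 15.576)² + (y − 28.260)² = 61.2662538311²
eq3: (x − 18.937)² + (y + 44.539)² = 58.8391248555²
eq3−eq2, eq3−eq1 (x²,y² cancel):
  -69.026·x + 145.598·y = -1592.604359
  -99.590·x + 119.110·y = -3143.362035
det = -69.026·119.110 − 145.598·-99.590 = 6278.417960
x = (-1592.604359·119.110 − 145.598·-3143.362035) / 6278.417960 = 42.681472
y = (-69.026·-3143.362035 − -1592.604359·-99.590) / 6278.417960 = 9.296329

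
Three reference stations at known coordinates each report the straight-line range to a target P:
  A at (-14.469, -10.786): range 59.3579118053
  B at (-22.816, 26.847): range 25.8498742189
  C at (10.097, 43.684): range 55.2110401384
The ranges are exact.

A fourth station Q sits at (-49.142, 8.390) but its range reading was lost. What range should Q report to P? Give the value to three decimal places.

31.998

eq1: (x + 14.469)² + (y + 10.786)² = 59.3579118053²
eq2: (x + 22.816)² + (y − 26.847)² = 25.8498742189²
eq3: (x − 10.097)² + (y − 43.684)² = 55.2110401384²
eq1−eq2, eq1−eq3 (x²,y² cancel):
  -16.694·x + 75.266·y = 3770.787205
  49.132·x + 108.940·y = 2159.654249
det = -16.694·108.940 − 75.266·49.132 = -5516.613472
x = (3770.787205·108.940 − 75.266·2159.654249) / -5516.613472 = -44.998806
y = (-16.694·2159.654249 − 3770.787205·49.132) / -5516.613472 = 40.118741
|P − Q| = √((-44.998806 − -49.142)² + (40.118741 − 8.390)²) = 31.998110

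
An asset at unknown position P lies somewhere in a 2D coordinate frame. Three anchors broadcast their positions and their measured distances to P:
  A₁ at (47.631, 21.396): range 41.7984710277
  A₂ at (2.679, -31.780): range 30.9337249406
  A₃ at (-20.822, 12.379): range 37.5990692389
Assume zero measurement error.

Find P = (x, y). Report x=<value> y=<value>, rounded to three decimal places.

x=13.566 y=-2.825

eq1: (x − 47.631)² + (y − 21.396)² = 41.7984710277²
eq2: (x − 2.679)² + (y + 31.780)² = 30.9337249406²
eq3: (x + 20.822)² + (y − 12.379)² = 37.5990692389²
eq2−eq1, eq2−eq3 (x²,y² cancel):
  89.904·x + 106.352·y = 919.138694
  -47.002·x + 88.318·y = -887.144785
det = 89.904·88.318 − 106.352·-47.002 = 12938.898176
x = (919.138694·88.318 − 106.352·-887.144785) / 12938.898176 = 13.565770
y = (89.904·-887.144785 − 919.138694·-47.002) / 12938.898176 = -2.825318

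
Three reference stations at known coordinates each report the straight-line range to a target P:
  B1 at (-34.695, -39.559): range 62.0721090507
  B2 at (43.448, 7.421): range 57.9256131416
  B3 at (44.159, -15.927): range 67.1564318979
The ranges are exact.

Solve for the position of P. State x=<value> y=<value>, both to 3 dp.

x=-13.362 y=18.732

eq1: (x + 34.695)² + (y + 39.559)² = 62.0721090507²
eq2: (x − 43.448)² + (y − 7.421)² = 57.9256131416²
eq3: (x − 44.159)² + (y + 15.927)² = 67.1564318979²
eq1−eq2, eq1−eq3 (x²,y² cancel):
  156.286·x + 93.960·y = -328.287497
  157.708·x + 47.264·y = -1222.010519
det = 156.286·47.264 − 93.960·157.708 = -7431.542176
x = (-328.287497·47.264 − 93.960·-1222.010519) / -7431.542176 = -13.362493
y = (156.286·-1222.010519 − -328.287497·157.708) / -7431.542176 = 18.732259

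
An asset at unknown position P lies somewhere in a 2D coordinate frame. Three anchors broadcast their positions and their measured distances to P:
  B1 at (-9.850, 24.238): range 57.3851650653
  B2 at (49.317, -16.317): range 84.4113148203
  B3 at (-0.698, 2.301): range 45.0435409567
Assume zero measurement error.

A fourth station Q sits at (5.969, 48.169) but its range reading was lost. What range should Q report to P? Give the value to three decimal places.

eq1: (x + 9.850)² + (y − 24.238)² = 57.3851650653²
eq2: (x − 49.317)² + (y + 16.317)² = 84.4113148203²
eq3: (x + 0.698)² + (y − 2.301)² = 45.0435409567²
eq2−eq1, eq2−eq3 (x²,y² cancel):
  -118.334·x + 81.110·y = 1818.305066
  -100.030·x + 37.236·y = 2403.720315
det = -118.334·37.236 − 81.110·-100.030 = 3707.148476
x = (1818.305066·37.236 − 81.110·2403.720315) / 3707.148476 = -34.328096
y = (-118.334·2403.720315 − 1818.305066·-100.030) / 3707.148476 = -27.664601
|P − Q| = √((-34.328096 − 5.969)² + (-27.664601 − 48.169)²) = 85.875439

85.875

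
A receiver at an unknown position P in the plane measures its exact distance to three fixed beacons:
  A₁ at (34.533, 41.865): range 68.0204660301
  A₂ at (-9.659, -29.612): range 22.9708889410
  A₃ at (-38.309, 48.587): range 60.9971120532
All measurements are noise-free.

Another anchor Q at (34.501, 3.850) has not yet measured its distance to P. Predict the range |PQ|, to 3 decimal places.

eq1: (x − 34.533)² + (y − 41.865)² = 68.0204660301²
eq2: (x + 9.659)² + (y + 29.612)² = 22.9708889410²
eq3: (x + 38.309)² + (y − 48.587)² = 60.9971120532²
eq1−eq3, eq1−eq2 (x²,y² cancel):
  -145.684·x + 13.444·y = 1789.205856
  -88.384·x − 142.954·y = 2124.082571
det = -145.684·-142.954 − 13.444·-88.384 = 22014.345032
x = (1789.205856·-142.954 − 13.444·2124.082571) / 22014.345032 = -12.915683
y = (-145.684·2124.082571 − 1789.205856·-88.384) / 22014.345032 = -6.873140
|P − Q| = √((-12.915683 − 34.501)² + (-6.873140 − 3.850)²) = 48.614067

48.614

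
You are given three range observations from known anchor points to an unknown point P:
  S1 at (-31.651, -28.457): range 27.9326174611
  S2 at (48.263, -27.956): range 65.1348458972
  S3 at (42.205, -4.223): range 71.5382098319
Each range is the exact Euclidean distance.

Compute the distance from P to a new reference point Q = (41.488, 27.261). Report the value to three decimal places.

94.222

eq1: (x + 31.651)² + (y + 28.457)² = 27.9326174611²
eq2: (x − 48.263)² + (y + 27.956)² = 65.1348458972²
eq3: (x − 42.205)² + (y + 4.223)² = 71.5382098319²
eq3−eq2, eq3−eq1 (x²,y² cancel):
  12.116·x − 47.466·y = 2186.926667
  -147.712·x − 48.468·y = 4349.975244
det = 12.116·-48.468 − -47.466·-147.712 = -7598.536080
x = (2186.926667·-48.468 − -47.466·4349.975244) / -7598.536080 = -13.223595
y = (12.116·4349.975244 − 2186.926667·-147.712) / -7598.536080 = -49.448948
|P − Q| = √((-13.223595 − 41.488)² + (-49.448948 − 27.261)²) = 94.221944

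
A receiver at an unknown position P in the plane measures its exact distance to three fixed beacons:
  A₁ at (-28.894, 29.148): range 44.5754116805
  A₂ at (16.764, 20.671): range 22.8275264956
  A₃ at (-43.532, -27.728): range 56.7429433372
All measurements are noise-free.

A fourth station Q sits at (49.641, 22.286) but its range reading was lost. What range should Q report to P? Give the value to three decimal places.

eq1: (x + 28.894)² + (y − 29.148)² = 44.5754116805²
eq2: (x − 16.764)² + (y − 20.671)² = 22.8275264956²
eq3: (x + 43.532)² + (y + 27.728)² = 56.7429433372²
eq2−eq1, eq2−eq3 (x²,y² cancel):
  -91.316·x + 16.954·y = -489.724158
  -120.592·x − 96.798·y = -743.110582
det = -91.316·-96.798 − 16.954·-120.592 = 10883.722936
x = (-489.724158·-96.798 − 16.954·-743.110582) / 10883.722936 = 5.513097
y = (-91.316·-743.110582 − -489.724158·-120.592) / 10883.722936 = 0.808645
|P − Q| = √((5.513097 − 49.641)² + (0.808645 − 22.286)²) = 49.076966

49.077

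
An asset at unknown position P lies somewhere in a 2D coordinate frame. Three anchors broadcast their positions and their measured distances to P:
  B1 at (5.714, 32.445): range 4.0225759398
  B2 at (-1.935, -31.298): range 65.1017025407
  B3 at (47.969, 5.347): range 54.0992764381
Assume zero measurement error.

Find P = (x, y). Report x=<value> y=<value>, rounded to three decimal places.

eq1: (x − 5.714)² + (y − 32.445)² = 4.0225759398²
eq2: (x + 1.935)² + (y + 31.298)² = 65.1017025407²
eq3: (x − 47.969)² + (y − 5.347)² = 54.0992764381²
eq2−eq3, eq2−eq1 (x²,y² cancel):
  99.808·x + 73.290·y = 2657.806304
  15.298·x + 127.486·y = 4324.069349
det = 99.808·127.486 − 73.290·15.298 = 11602.932268
x = (2657.806304·127.486 − 73.290·4324.069349) / 11602.932268 = 1.889354
y = (99.808·4324.069349 − 2657.806304·15.298) / 11602.932268 = 33.691276

x=1.889 y=33.691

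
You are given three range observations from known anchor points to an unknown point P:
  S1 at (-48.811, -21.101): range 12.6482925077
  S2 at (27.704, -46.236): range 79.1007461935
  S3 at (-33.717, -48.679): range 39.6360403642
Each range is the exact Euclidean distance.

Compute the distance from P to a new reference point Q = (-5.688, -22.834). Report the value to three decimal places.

39.097

eq1: (x + 48.811)² + (y + 21.101)² = 12.6482925077²
eq2: (x − 27.704)² + (y + 46.236)² = 79.1007461935²
eq3: (x + 33.717)² + (y + 48.679)² = 39.6360403642²
eq3−eq2, eq3−eq1 (x²,y² cancel):
  122.842·x + 4.886·y = -5287.114171
  -30.188·x + 55.156·y = 732.321184
det = 122.842·55.156 − 4.886·-30.188 = 6922.971920
x = (-5287.114171·55.156 − 4.886·732.321184) / 6922.971920 = -42.639808
y = (122.842·732.321184 − -5287.114171·-30.188) / 6922.971920 = -10.060362
|P − Q| = √((-42.639808 − -5.688)² + (-10.060362 − -22.834)²) = 39.097339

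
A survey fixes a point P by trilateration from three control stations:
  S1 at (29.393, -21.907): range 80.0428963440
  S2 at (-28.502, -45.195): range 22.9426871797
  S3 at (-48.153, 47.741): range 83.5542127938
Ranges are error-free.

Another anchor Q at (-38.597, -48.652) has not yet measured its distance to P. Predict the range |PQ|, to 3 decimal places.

16.809

eq1: (x − 29.393)² + (y + 21.907)² = 80.0428963440²
eq2: (x + 28.502)² + (y + 45.195)² = 22.9426871797²
eq3: (x + 48.153)² + (y − 47.741)² = 83.5542127938²
eq1−eq3, eq1−eq2 (x²,y² cancel):
  -155.092·x + 139.296·y = 2679.608172
  -115.790·x − 46.576·y = 7391.585291
det = -155.092·-46.576 − 139.296·-115.790 = 23352.648832
x = (2679.608172·-46.576 − 139.296·7391.585291) / 23352.648832 = -49.434379
y = (-155.092·7391.585291 − 2679.608172·-115.790) / 23352.648832 = -35.803387
|P − Q| = √((-49.434379 − -38.597)² + (-35.803387 − -48.652)²) = 16.808797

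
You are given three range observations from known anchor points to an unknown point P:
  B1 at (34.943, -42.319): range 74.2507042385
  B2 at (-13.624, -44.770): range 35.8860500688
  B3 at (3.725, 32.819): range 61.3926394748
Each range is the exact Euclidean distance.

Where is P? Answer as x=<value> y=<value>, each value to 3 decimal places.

x=-34.261 y=-15.411

eq1: (x − 34.943)² + (y + 42.319)² = 74.2507042385²
eq2: (x + 13.624)² + (y + 44.770)² = 35.8860500688²
eq3: (x − 3.725)² + (y − 32.819)² = 61.3926394748²
eq2−eq3, eq2−eq1 (x²,y² cancel):
  34.698·x + 155.178·y = -3580.251482
  97.134·x + 4.902·y = -3403.413756
det = 34.698·4.902 − 155.178·97.134 = -14902.970256
x = (-3580.251482·4.902 − 155.178·-3403.413756) / -14902.970256 = -34.260590
y = (34.698·-3403.413756 − -3580.251482·97.134) / -14902.970256 = -15.411189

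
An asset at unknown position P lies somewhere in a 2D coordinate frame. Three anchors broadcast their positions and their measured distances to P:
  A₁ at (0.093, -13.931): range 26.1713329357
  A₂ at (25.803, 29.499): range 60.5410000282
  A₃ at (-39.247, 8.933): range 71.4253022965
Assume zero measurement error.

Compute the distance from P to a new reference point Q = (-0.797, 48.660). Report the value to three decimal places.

82.144

eq1: (x − 0.093)² + (y + 13.931)² = 26.1713329357²
eq2: (x − 25.803)² + (y − 29.499)² = 60.5410000282²
eq3: (x + 39.247)² + (y − 8.933)² = 71.4253022965²
eq2−eq3, eq2−eq1 (x²,y² cancel):
  -130.100·x − 41.132·y = -1352.221436
  -51.420·x − 86.860·y = 1638.369617
det = -130.100·-86.860 − -41.132·-51.420 = 9185.478560
x = (-1352.221436·-86.860 − -41.132·1638.369617) / 9185.478560 = 20.123434
y = (-130.100·1638.369617 − -1352.221436·-51.420) / 9185.478560 = -30.775001
|P − Q| = √((20.123434 − -0.797)² + (-30.775001 − 48.660)²) = 82.143679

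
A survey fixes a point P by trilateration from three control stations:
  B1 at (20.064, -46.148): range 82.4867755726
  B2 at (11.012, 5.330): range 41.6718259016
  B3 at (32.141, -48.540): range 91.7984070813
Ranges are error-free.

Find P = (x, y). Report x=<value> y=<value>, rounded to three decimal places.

eq1: (x − 20.064)² + (y + 46.148)² = 82.4867755726²
eq2: (x − 11.012)² + (y − 5.330)² = 41.6718259016²
eq3: (x − 32.141)² + (y + 48.540)² = 91.7984070813²
eq3−eq2, eq3−eq1 (x²,y² cancel):
  -42.258·x + 107.740·y = 3450.904032
  -24.154·x + 4.784·y = 765.905917
det = -42.258·4.784 − 107.740·-24.154 = 2400.189688
x = (3450.904032·4.784 − 107.740·765.905917) / 2400.189688 = -27.501817
y = (-42.258·765.905917 − 3450.904032·-24.154) / 2400.189688 = 21.243106

x=-27.502 y=21.243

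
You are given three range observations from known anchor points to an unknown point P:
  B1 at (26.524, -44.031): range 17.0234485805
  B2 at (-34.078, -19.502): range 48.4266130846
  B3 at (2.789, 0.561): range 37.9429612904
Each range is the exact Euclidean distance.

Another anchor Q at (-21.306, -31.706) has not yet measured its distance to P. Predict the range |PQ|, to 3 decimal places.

eq1: (x − 26.524)² + (y + 44.031)² = 17.0234485805²
eq2: (x + 34.078)² + (y + 19.502)² = 48.4266130846²
eq3: (x − 2.789)² + (y − 0.561)² = 37.9429612904²
eq1−eq2, eq1−eq3 (x²,y² cancel):
  -121.204·x + 49.058·y = -3155.952502
  -47.470·x + 89.184·y = -3784.028805
det = -121.204·89.184 − 49.058·-47.470 = -8480.674276
x = (-3155.952502·89.184 − 49.058·-3784.028805) / -8480.674276 = 11.299052
y = (-121.204·-3784.028805 − -3155.952502·-47.470) / -8480.674276 = -36.415308
|P − Q| = √((11.299052 − -21.306)² + (-36.415308 − -31.706)²) = 32.943391

32.943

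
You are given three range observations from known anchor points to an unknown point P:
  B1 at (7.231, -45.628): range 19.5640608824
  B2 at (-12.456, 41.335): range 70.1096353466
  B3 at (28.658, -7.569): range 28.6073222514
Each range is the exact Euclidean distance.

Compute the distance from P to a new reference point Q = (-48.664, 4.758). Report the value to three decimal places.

63.487

eq1: (x − 7.231)² + (y + 45.628)² = 19.5640608824²
eq2: (x + 12.456)² + (y − 41.335)² = 70.1096353466²
eq3: (x − 28.658)² + (y + 7.569)² = 28.6073222514²
eq3−eq1, eq3−eq2 (x²,y² cancel):
  -42.854·x − 76.118·y = 1691.257428
  -82.228·x + 97.808·y = -3111.818646
det = -42.854·97.808 − -76.118·-82.228 = -10450.494936
x = (1691.257428·97.808 − -76.118·-3111.818646) / -10450.494936 = 6.836701
y = (-42.854·-3111.818646 − 1691.257428·-82.228) / -10450.494936 = -26.067913
|P − Q| = √((6.836701 − -48.664)² + (-26.067913 − 4.758)²) = 63.486728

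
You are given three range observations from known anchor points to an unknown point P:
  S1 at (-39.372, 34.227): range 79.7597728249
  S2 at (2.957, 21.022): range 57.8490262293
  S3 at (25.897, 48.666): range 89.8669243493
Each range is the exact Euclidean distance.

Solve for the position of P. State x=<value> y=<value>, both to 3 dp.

x=-2.615 y=-36.558

eq1: (x + 39.372)² + (y − 34.227)² = 79.7597728249²
eq2: (x − 2.957)² + (y − 21.022)² = 57.8490262293²
eq3: (x − 25.897)² + (y − 48.666)² = 89.8669243493²
eq1−eq3, eq1−eq2 (x²,y² cancel):
  130.538·x + 28.878·y = -1397.050479
  84.658·x − 26.410·y = 744.137945
det = 130.538·-26.410 − 28.878·84.658 = -5892.262304
x = (-1397.050479·-26.410 − 28.878·744.137945) / -5892.262304 = -2.614766
y = (130.538·744.137945 − -1397.050479·84.658) / -5892.262304 = -36.558077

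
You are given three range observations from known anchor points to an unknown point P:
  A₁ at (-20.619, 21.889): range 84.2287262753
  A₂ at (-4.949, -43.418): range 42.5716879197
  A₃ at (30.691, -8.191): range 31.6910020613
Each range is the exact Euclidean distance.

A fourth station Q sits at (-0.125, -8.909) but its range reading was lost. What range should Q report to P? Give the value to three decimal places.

eq1: (x + 20.619)² + (y − 21.889)² = 84.2287262753²
eq2: (x + 4.949)² + (y + 43.418)² = 42.5716879197²
eq3: (x − 30.691)² + (y + 8.191)² = 31.6910020613²
eq2−eq3, eq2−eq1 (x²,y² cancel):
  71.280·x + 70.454·y = -92.556362
  -31.340·x + 130.614·y = -6287.473561
det = 71.280·130.614 − 70.454·-31.340 = 11518.194280
x = (-92.556362·130.614 − 70.454·-6287.473561) / 11518.194280 = 37.409380
y = (71.280·-6287.473561 − -92.556362·-31.340) / 11518.194280 = -39.161679
|P − Q| = √((37.409380 − -0.125)² + (-39.161679 − -8.909)²) = 48.208446

48.208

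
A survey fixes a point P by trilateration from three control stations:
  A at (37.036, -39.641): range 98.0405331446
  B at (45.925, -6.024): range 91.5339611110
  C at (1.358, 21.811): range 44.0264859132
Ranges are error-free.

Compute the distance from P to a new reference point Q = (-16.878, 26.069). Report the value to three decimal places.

eq1: (x − 37.036)² + (y + 39.641)² = 98.0405331446²
eq2: (x − 45.925)² + (y + 6.024)² = 91.5339611110²
eq3: (x − 1.358)² + (y − 21.811)² = 44.0264859132²
eq3−eq2, eq3−eq1 (x²,y² cancel):
  89.134·x − 55.670·y = -4772.304259
  71.356·x − 122.904·y = -5208.104385
det = 89.134·-122.904 − -55.670·71.356 = -6982.536616
x = (-4772.304259·-122.904 − -55.670·-5208.104385) / -6982.536616 = -42.477416
y = (89.134·-5208.104385 − -4772.304259·71.356) / -6982.536616 = 17.713711
|P − Q| = √((-42.477416 − -16.878)² + (17.713711 − 26.069)²) = 26.928441

26.928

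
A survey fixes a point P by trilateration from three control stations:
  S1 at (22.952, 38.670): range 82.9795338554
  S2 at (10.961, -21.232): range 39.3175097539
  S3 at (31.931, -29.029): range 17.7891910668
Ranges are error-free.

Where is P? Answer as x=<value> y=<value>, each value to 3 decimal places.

x=44.708 y=-41.407

eq1: (x − 22.952)² + (y − 38.670)² = 82.9795338554²
eq2: (x − 10.961)² + (y + 21.232)² = 39.3175097539²
eq3: (x − 31.931)² + (y + 29.029)² = 17.7891910668²
eq1−eq3, eq1−eq2 (x²,y² cancel):
  17.958·x − 135.398·y = 6409.256118
  -23.982·x − 119.804·y = 3888.514607
det = 17.958·-119.804 − -135.398·-23.982 = -5398.555068
x = (6409.256118·-119.804 − -135.398·3888.514607) / -5398.555068 = 44.707781
y = (17.958·3888.514607 − 6409.256118·-23.982) / -5398.555068 = -41.406770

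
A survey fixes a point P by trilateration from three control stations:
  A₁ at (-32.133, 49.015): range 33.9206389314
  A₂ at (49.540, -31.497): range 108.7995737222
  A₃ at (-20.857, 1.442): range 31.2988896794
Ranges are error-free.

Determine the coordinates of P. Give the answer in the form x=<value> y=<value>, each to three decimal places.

eq1: (x + 32.133)² + (y − 49.015)² = 33.9206389314²
eq2: (x − 49.540)² + (y + 31.497)² = 108.7995737222²
eq3: (x + 20.857)² + (y − 1.442)² = 31.2988896794²
eq3−eq2, eq3−eq1 (x²,y² cancel):
  140.794·x − 65.878·y = -7848.547951
  -22.552·x + 95.146·y = 2826.916851
det = 140.794·95.146 − -65.878·-22.552 = 11910.305268
x = (-7848.547951·95.146 − -65.878·2826.916851) / 11910.305268 = -47.062296
y = (140.794·2826.916851 − -7848.547951·-22.552) / 11910.305268 = 18.556407

x=-47.062 y=18.556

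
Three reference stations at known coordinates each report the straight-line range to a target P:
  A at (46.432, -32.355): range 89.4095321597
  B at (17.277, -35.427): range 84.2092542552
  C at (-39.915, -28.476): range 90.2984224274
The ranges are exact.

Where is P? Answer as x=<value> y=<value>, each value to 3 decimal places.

eq1: (x − 46.432)² + (y + 32.355)² = 89.4095321597²
eq2: (x − 17.277)² + (y + 35.427)² = 84.2092542552²
eq3: (x + 39.915)² + (y + 28.476)² = 90.2984224274²
eq2−eq3, eq2−eq1 (x²,y² cancel):
  -114.384·x + 13.902·y = -212.083848
  58.310·x + 6.144·y = 746.343652
det = -114.384·6.144 − 13.902·58.310 = -1513.400916
x = (-212.083848·6.144 − 13.902·746.343652) / -1513.400916 = 7.716866
y = (-114.384·746.343652 − -212.083848·58.310) / -1513.400916 = 48.237821

x=7.717 y=48.238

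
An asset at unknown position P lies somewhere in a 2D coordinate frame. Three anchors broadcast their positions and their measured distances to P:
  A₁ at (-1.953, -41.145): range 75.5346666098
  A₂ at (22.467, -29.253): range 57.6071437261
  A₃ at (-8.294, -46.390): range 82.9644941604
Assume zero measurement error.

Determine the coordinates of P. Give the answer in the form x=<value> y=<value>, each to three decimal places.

eq1: (x + 1.953)² + (y + 41.145)² = 75.5346666098²
eq2: (x − 22.467)² + (y + 29.253)² = 57.6071437261²
eq3: (x + 8.294)² + (y + 46.390)² = 82.9644941604²
eq2−eq1, eq2−eq3 (x²,y² cancel):
  -48.840·x − 23.784·y = -2050.681716
  -61.522·x − 34.274·y = -2704.205845
det = -48.840·-34.274 − -23.784·-61.522 = 210.702912
x = (-2050.681716·-34.274 − -23.784·-2704.205845) / 210.702912 = 28.325348
y = (-48.840·-2704.205845 − -2050.681716·-61.522) / 210.702912 = 28.055488

x=28.325 y=28.055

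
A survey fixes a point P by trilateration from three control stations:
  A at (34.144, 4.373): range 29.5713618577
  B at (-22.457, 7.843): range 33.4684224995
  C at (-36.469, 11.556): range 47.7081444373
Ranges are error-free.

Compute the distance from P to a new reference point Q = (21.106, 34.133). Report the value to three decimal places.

eq1: (x − 34.144)² + (y − 4.373)² = 29.5713618577²
eq2: (x + 22.457)² + (y − 7.843)² = 33.4684224995²
eq3: (x + 36.469)² + (y − 11.556)² = 47.7081444373²
eq2−eq1, eq2−eq3 (x²,y² cancel):
  113.202·x − 6.940·y = 864.776229
  -28.024·x + 7.426·y = -258.232142
det = 113.202·7.426 − -6.940·-28.024 = 646.151492
x = (864.776229·7.426 − -6.940·-258.232142) / 646.151492 = 7.165034
y = (113.202·-258.232142 − 864.776229·-28.024) / 646.151492 = -7.734883
|P − Q| = √((7.165034 − 21.106)² + (-7.734883 − 34.133)²) = 44.127884

44.128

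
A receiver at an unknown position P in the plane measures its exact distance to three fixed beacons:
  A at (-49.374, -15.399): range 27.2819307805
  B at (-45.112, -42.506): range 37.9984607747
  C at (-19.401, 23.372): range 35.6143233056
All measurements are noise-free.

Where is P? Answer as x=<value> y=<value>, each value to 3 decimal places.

x=-22.289 y=-12.125

eq1: (x + 49.374)² + (y + 15.399)² = 27.2819307805²
eq2: (x + 45.112)² + (y + 42.506)² = 37.9984607747²
eq3: (x + 19.401)² + (y − 23.372)² = 35.6143233056²
eq1−eq2, eq1−eq3 (x²,y² cancel):
  8.524·x − 54.214·y = 467.352229
  59.946·x + 77.542·y = -2276.348169
det = 8.524·77.542 − -54.214·59.946 = 3910.880452
x = (467.352229·77.542 − -54.214·-2276.348169) / 3910.880452 = -22.289230
y = (8.524·-2276.348169 − 467.352229·59.946) / 3910.880452 = -12.125016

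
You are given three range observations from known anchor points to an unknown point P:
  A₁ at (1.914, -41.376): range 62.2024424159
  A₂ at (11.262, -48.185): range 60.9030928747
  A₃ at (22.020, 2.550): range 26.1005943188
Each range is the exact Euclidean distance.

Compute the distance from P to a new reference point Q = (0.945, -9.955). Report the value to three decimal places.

48.202

eq1: (x − 1.914)² + (y + 41.376)² = 62.2024424159²
eq2: (x − 11.262)² + (y + 48.185)² = 60.9030928747²
eq3: (x − 22.020)² + (y − 2.550)² = 26.1005943188²
eq1−eq2, eq1−eq3 (x²,y² cancel):
  18.696·x − 13.618·y = 892.947218
  40.212·x + 87.852·y = 1963.648947
det = 18.696·87.852 − -13.618·40.212 = 2190.088008
x = (892.947218·87.852 − -13.618·1963.648947) / 2190.088008 = 48.029198
y = (18.696·1963.648947 − 892.947218·40.212) / 2190.088008 = 0.367651
|P − Q| = √((48.029198 − 0.945)² + (0.367651 − -9.955)²) = 48.202477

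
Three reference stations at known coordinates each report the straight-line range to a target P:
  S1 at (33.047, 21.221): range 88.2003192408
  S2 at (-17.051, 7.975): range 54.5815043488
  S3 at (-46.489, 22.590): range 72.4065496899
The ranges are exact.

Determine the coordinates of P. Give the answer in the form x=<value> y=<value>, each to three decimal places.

x=-23.839 y=-46.183

eq1: (x − 33.047)² + (y − 21.221)² = 88.2003192408²
eq2: (x + 17.051)² + (y − 7.975)² = 54.5815043488²
eq3: (x + 46.489)² + (y − 22.590)² = 72.4065496899²
eq2−eq1, eq2−eq3 (x²,y² cancel):
  100.196·x + 26.492·y = -3612.057873
  -58.876·x + 29.230·y = 53.630174
det = 100.196·29.230 − 26.492·-58.876 = 4488.472072
x = (-3612.057873·29.230 − 26.492·53.630174) / 4488.472072 = -23.839120
y = (100.196·53.630174 − -3612.057873·-58.876) / 4488.472072 = -46.182752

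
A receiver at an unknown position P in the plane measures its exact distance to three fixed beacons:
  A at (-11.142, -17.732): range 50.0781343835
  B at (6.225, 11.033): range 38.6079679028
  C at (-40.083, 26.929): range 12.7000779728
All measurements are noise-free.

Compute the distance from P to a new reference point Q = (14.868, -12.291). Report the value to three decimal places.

eq1: (x + 11.142)² + (y + 17.732)² = 50.0781343835²
eq2: (x − 6.225)² + (y − 11.033)² = 38.6079679028²
eq3: (x + 40.083)² + (y − 26.929)² = 12.7000779728²
eq2−eq3, eq2−eq1 (x²,y² cancel):
  -92.616·x + 31.792·y = 3500.623421
  -34.734·x − 57.530·y = -739.154084
det = -92.616·-57.530 − 31.792·-34.734 = 6432.461808
x = (3500.623421·-57.530 − 31.792·-739.154084) / 6432.461808 = -27.655303
y = (-92.616·-739.154084 − 3500.623421·-34.734) / 6432.461808 = 29.545165
|P − Q| = √((-27.655303 − 14.868)² + (29.545165 − -12.291)²) = 59.653131

59.653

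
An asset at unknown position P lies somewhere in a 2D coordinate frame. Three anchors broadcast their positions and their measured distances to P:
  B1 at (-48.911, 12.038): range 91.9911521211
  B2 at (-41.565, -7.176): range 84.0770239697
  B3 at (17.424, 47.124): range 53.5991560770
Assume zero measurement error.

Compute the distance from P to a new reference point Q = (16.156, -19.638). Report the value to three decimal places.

eq1: (x + 48.911)² + (y − 12.038)² = 91.9911521211²
eq2: (x + 41.565)² + (y + 7.176)² = 84.0770239697²
eq3: (x − 17.424)² + (y − 47.124)² = 53.5991560770²
eq2−eq1, eq2−eq3 (x²,y² cancel):
  -14.692·x + 38.428·y = -635.370945
  117.978·x + 108.600·y = 4941.199378
det = -14.692·108.600 − 38.428·117.978 = -6129.209784
x = (-635.370945·108.600 − 38.428·4941.199378) / -6129.209784 = 42.237369
y = (-14.692·4941.199378 − -635.370945·117.978) / -6129.209784 = -0.385644
|P − Q| = √((42.237369 − 16.156)² + (-0.385644 − -19.638)²) = 32.417449

32.417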